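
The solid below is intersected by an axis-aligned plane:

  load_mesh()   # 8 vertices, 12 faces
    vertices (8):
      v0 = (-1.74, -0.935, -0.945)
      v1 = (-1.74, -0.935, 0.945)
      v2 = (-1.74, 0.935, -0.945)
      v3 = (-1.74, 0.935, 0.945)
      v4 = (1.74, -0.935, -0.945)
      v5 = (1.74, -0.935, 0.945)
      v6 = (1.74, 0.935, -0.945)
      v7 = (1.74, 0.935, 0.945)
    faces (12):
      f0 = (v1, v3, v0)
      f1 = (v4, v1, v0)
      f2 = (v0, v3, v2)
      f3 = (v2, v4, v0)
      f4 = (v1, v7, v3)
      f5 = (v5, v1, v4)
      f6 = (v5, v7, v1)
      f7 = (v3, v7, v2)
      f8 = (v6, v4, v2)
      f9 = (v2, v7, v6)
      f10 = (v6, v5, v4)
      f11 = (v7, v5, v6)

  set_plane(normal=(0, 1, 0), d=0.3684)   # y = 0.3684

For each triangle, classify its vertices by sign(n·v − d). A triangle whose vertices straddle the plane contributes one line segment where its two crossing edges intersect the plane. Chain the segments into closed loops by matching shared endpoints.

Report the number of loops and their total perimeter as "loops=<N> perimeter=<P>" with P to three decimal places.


Straddling triangles (8 of 12):
  (v1,v3,v0) [-+-] → (-1.74, 0.3684, 0.945)–(-1.74, 0.3684, 0.37234)  len=0.5727
  (v0,v3,v2) [-++] → (-1.74, 0.3684, 0.37234)–(-1.74, 0.3684, -0.945)  len=1.3173
  (v2,v4,v0) [+--] → (-0.685579, 0.3684, -0.945)–(-1.74, 0.3684, -0.945)  len=1.0544
  (v1,v7,v3) [-++] → (0.685579, 0.3684, 0.945)–(-1.74, 0.3684, 0.945)  len=2.4256
  (v5,v7,v1) [-+-] → (1.74, 0.3684, 0.945)–(0.685579, 0.3684, 0.945)  len=1.0544
  (v6,v4,v2) [+-+] → (1.74, 0.3684, -0.945)–(-0.685579, 0.3684, -0.945)  len=2.4256
  (v6,v5,v4) [+--] → (1.74, 0.3684, -0.37234)–(1.74, 0.3684, -0.945)  len=0.5727
  (v7,v5,v6) [+-+] → (1.74, 0.3684, 0.945)–(1.74, 0.3684, -0.37234)  len=1.3173

Chained into 1 loop(s):
  loop 1: 8 segments, perimeter = 10.7400
Total perimeter = 10.740

loops=1 perimeter=10.740


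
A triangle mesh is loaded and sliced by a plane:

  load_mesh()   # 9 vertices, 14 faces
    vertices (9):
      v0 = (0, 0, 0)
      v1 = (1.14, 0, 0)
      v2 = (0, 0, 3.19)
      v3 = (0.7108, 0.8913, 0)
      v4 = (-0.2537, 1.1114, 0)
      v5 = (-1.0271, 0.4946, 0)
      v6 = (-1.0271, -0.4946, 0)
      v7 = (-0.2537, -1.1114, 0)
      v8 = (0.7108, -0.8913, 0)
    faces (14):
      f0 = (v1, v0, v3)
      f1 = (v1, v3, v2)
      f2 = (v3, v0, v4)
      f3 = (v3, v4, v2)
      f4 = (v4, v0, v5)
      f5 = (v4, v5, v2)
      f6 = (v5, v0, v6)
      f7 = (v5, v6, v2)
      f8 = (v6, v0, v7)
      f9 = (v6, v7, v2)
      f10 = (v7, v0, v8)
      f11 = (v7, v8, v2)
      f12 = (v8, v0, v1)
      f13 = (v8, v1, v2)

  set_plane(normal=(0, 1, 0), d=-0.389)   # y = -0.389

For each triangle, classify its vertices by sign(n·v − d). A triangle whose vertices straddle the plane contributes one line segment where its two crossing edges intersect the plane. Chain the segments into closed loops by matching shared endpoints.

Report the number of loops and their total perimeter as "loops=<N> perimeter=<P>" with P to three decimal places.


Straddling triangles (8 of 14):
  (v5,v0,v6) [++-] → (-0.807808, -0.389, 0)–(-1.0271, -0.389, 0)  len=0.2193
  (v5,v6,v2) [+-+] → (-1.0271, -0.389, 0)–(-0.807808, -0.389, 0.681084)  len=0.7155
  (v6,v0,v7) [-+-] → (-0.807808, -0.389, 0)–(-0.0887973, -0.389, 0)  len=0.7190
  (v6,v7,v2) [--+] → (-0.0887973, -0.389, 2.07347)–(-0.807808, -0.389, 0.681084)  len=1.5671
  (v7,v0,v8) [-+-] → (-0.0887973, -0.389, 0)–(0.310222, -0.389, 0)  len=0.3990
  (v7,v8,v2) [--+] → (0.310222, -0.389, 1.79775)–(-0.0887973, -0.389, 2.07347)  len=0.4850
  (v8,v0,v1) [-++] → (0.310222, -0.389, 0)–(0.952679, -0.389, 0)  len=0.6425
  (v8,v1,v2) [-++] → (0.952679, -0.389, 0)–(0.310222, -0.389, 1.79775)  len=1.9091

Chained into 1 loop(s):
  loop 1: 8 segments, perimeter = 6.6565
Total perimeter = 6.656

loops=1 perimeter=6.656


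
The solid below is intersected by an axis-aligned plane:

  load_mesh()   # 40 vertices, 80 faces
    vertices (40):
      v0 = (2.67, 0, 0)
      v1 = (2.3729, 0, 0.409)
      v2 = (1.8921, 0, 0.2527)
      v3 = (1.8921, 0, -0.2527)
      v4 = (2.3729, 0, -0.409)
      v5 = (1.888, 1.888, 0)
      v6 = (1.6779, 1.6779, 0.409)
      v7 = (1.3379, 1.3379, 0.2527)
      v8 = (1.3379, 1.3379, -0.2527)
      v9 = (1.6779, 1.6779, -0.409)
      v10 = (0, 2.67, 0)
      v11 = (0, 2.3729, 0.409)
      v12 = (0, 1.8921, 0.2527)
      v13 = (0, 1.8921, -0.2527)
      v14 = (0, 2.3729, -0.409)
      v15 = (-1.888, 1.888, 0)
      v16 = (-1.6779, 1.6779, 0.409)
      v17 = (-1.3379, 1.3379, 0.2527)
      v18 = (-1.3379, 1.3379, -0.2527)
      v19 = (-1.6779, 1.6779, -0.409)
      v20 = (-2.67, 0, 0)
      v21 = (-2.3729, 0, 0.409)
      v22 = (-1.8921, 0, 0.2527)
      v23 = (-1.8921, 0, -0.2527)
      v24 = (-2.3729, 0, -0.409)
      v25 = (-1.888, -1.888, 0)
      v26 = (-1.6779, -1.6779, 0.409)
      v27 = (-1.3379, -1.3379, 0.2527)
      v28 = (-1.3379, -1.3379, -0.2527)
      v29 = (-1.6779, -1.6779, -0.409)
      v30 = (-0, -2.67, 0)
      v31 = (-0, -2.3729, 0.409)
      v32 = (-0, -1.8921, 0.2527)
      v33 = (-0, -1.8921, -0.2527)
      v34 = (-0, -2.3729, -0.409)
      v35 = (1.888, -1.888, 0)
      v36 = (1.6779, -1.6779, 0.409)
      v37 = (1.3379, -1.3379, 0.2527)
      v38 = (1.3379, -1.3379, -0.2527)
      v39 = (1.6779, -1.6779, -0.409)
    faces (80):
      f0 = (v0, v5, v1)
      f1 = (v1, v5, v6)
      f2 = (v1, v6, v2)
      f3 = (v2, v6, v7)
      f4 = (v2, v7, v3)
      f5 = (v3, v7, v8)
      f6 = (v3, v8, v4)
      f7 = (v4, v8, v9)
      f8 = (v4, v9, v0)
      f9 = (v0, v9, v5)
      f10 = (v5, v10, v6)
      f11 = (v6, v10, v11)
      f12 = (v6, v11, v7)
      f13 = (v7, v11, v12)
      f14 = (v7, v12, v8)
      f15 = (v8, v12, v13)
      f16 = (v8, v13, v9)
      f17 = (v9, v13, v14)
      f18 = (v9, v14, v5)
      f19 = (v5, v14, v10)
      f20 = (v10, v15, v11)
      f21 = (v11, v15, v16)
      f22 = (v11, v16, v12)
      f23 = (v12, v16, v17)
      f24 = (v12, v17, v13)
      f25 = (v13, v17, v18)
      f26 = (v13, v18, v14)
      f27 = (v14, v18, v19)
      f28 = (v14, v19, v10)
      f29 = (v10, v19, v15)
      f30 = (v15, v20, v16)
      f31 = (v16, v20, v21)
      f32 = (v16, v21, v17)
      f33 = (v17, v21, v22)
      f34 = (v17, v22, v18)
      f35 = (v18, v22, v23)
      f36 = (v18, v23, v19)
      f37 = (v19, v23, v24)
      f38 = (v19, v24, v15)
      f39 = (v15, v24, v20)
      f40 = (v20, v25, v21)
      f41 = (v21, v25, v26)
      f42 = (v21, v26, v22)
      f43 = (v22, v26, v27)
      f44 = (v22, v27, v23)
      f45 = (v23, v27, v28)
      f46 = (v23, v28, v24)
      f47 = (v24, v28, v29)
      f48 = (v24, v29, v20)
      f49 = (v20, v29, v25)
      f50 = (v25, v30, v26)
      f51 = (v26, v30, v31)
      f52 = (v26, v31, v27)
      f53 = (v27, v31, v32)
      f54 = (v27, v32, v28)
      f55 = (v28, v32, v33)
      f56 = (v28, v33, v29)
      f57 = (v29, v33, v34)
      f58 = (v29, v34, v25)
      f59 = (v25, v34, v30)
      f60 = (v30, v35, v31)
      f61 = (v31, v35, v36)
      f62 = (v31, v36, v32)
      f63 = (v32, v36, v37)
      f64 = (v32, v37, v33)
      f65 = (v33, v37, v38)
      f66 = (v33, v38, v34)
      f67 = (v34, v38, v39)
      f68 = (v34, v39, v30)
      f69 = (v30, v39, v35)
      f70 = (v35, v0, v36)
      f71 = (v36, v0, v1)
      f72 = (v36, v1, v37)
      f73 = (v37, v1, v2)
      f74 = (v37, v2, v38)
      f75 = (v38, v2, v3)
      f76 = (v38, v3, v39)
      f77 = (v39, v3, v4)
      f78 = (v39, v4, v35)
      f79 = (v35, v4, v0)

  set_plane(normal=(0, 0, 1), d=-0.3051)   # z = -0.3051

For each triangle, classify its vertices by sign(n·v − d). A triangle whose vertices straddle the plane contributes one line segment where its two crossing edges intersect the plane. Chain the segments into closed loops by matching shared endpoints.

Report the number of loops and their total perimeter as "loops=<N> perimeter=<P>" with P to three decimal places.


Straddling triangles (32 of 80):
  (v3,v8,v4) [++-] → (1.68489, 0.889365, -0.3051)–(2.05329, 0, -0.3051)  len=0.9626
  (v4,v8,v9) [-+-] → (1.68489, 0.889365, -0.3051)–(1.45189, 1.45189, -0.3051)  len=0.6089
  (v4,v9,v0) [--+] → (1.92993, 1.25166, -0.3051)–(2.44837, 0, -0.3051)  len=1.3548
  (v0,v9,v5) [+-+] → (1.92993, 1.25166, -0.3051)–(1.73127, 1.73127, -0.3051)  len=0.5191
  (v8,v13,v9) [++-] → (0.562521, 1.82029, -0.3051)–(1.45189, 1.45189, -0.3051)  len=0.9626
  (v9,v13,v14) [-+-] → (0.562521, 1.82029, -0.3051)–(0, 2.05329, -0.3051)  len=0.6089
  (v9,v14,v5) [--+] → (0.479617, 2.24972, -0.3051)–(1.73127, 1.73127, -0.3051)  len=1.3548
  (v5,v14,v10) [+-+] → (0.479617, 2.24972, -0.3051)–(0, 2.44837, -0.3051)  len=0.5191
  (v13,v18,v14) [++-] → (-0.889365, 1.68489, -0.3051)–(0, 2.05329, -0.3051)  len=0.9626
  (v14,v18,v19) [-+-] → (-0.889365, 1.68489, -0.3051)–(-1.45189, 1.45189, -0.3051)  len=0.6089
  (v14,v19,v10) [--+] → (-1.25166, 1.92993, -0.3051)–(0, 2.44837, -0.3051)  len=1.3548
  (v10,v19,v15) [+-+] → (-1.25166, 1.92993, -0.3051)–(-1.73127, 1.73127, -0.3051)  len=0.5191
  (v18,v23,v19) [++-] → (-1.82029, 0.562521, -0.3051)–(-1.45189, 1.45189, -0.3051)  len=0.9626
  (v19,v23,v24) [-+-] → (-1.82029, 0.562521, -0.3051)–(-2.05329, 0, -0.3051)  len=0.6089
  (v19,v24,v15) [--+] → (-2.24972, 0.479617, -0.3051)–(-1.73127, 1.73127, -0.3051)  len=1.3548
  (v15,v24,v20) [+-+] → (-2.24972, 0.479617, -0.3051)–(-2.44837, 0, -0.3051)  len=0.5191
  (v23,v28,v24) [++-] → (-1.68489, -0.889365, -0.3051)–(-2.05329, 0, -0.3051)  len=0.9626
  (v24,v28,v29) [-+-] → (-1.68489, -0.889365, -0.3051)–(-1.45189, -1.45189, -0.3051)  len=0.6089
  (v24,v29,v20) [--+] → (-1.92993, -1.25166, -0.3051)–(-2.44837, 0, -0.3051)  len=1.3548
  (v20,v29,v25) [+-+] → (-1.92993, -1.25166, -0.3051)–(-1.73127, -1.73127, -0.3051)  len=0.5191
  (v28,v33,v29) [++-] → (-0.562521, -1.82029, -0.3051)–(-1.45189, -1.45189, -0.3051)  len=0.9626
  (v29,v33,v34) [-+-] → (-0.562521, -1.82029, -0.3051)–(0, -2.05329, -0.3051)  len=0.6089
  (v29,v34,v25) [--+] → (-0.479617, -2.24972, -0.3051)–(-1.73127, -1.73127, -0.3051)  len=1.3548
  (v25,v34,v30) [+-+] → (-0.479617, -2.24972, -0.3051)–(0, -2.44837, -0.3051)  len=0.5191
  (v33,v38,v34) [++-] → (0.889365, -1.68489, -0.3051)–(0, -2.05329, -0.3051)  len=0.9626
  (v34,v38,v39) [-+-] → (0.889365, -1.68489, -0.3051)–(1.45189, -1.45189, -0.3051)  len=0.6089
  (v34,v39,v30) [--+] → (1.25166, -1.92993, -0.3051)–(0, -2.44837, -0.3051)  len=1.3548
  (v30,v39,v35) [+-+] → (1.25166, -1.92993, -0.3051)–(1.73127, -1.73127, -0.3051)  len=0.5191
  (v38,v3,v39) [++-] → (1.82029, -0.562521, -0.3051)–(1.45189, -1.45189, -0.3051)  len=0.9626
  (v39,v3,v4) [-+-] → (1.82029, -0.562521, -0.3051)–(2.05329, 0, -0.3051)  len=0.6089
  (v39,v4,v35) [--+] → (2.24972, -0.479617, -0.3051)–(1.73127, -1.73127, -0.3051)  len=1.3548
  (v35,v4,v0) [+-+] → (2.24972, -0.479617, -0.3051)–(2.44837, 0, -0.3051)  len=0.5191

Chained into 2 loop(s):
  loop 1: 16 segments, perimeter = 12.5721
  loop 2: 16 segments, perimeter = 14.9913
Total perimeter = 27.563

loops=2 perimeter=27.563


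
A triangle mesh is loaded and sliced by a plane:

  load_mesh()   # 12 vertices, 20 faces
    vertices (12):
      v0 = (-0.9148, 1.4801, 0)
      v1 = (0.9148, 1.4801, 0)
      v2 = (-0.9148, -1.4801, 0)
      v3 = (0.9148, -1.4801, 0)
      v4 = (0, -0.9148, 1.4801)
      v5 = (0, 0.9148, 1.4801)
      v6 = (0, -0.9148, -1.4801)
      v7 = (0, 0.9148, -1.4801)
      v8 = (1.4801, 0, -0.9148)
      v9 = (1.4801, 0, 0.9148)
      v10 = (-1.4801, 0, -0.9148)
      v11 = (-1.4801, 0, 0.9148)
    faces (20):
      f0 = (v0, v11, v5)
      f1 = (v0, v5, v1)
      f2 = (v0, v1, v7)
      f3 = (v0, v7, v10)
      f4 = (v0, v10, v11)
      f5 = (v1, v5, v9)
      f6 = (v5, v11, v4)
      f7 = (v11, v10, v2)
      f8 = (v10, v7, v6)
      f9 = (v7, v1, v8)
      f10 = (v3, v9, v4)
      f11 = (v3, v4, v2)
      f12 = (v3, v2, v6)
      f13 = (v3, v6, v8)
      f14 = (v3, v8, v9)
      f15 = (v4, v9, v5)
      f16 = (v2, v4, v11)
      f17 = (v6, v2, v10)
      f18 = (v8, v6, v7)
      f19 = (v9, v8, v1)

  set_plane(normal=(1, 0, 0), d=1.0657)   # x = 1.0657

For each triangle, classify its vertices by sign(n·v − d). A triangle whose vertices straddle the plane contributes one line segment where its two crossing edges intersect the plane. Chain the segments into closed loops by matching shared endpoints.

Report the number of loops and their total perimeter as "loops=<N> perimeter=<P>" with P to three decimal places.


Straddling triangles (8 of 20):
  (v1,v5,v9) [--+] → (1.0657, 0.256127, 1.07307)–(1.0657, 1.08501, 0.244195)  len=1.1722
  (v7,v1,v8) [--+] → (1.0657, 1.08501, -0.244195)–(1.0657, 0.256127, -1.07307)  len=1.1722
  (v3,v9,v4) [-+-] → (1.0657, -1.08501, 0.244195)–(1.0657, -0.256127, 1.07307)  len=1.1722
  (v3,v6,v8) [--+] → (1.0657, -0.256127, -1.07307)–(1.0657, -1.08501, -0.244195)  len=1.1722
  (v3,v8,v9) [-++] → (1.0657, -1.08501, -0.244195)–(1.0657, -1.08501, 0.244195)  len=0.4884
  (v4,v9,v5) [-+-] → (1.0657, -0.256127, 1.07307)–(1.0657, 0.256127, 1.07307)  len=0.5123
  (v8,v6,v7) [+--] → (1.0657, -0.256127, -1.07307)–(1.0657, 0.256127, -1.07307)  len=0.5123
  (v9,v8,v1) [++-] → (1.0657, 1.08501, -0.244195)–(1.0657, 1.08501, 0.244195)  len=0.4884

Chained into 1 loop(s):
  loop 1: 8 segments, perimeter = 6.6901
Total perimeter = 6.690

loops=1 perimeter=6.690


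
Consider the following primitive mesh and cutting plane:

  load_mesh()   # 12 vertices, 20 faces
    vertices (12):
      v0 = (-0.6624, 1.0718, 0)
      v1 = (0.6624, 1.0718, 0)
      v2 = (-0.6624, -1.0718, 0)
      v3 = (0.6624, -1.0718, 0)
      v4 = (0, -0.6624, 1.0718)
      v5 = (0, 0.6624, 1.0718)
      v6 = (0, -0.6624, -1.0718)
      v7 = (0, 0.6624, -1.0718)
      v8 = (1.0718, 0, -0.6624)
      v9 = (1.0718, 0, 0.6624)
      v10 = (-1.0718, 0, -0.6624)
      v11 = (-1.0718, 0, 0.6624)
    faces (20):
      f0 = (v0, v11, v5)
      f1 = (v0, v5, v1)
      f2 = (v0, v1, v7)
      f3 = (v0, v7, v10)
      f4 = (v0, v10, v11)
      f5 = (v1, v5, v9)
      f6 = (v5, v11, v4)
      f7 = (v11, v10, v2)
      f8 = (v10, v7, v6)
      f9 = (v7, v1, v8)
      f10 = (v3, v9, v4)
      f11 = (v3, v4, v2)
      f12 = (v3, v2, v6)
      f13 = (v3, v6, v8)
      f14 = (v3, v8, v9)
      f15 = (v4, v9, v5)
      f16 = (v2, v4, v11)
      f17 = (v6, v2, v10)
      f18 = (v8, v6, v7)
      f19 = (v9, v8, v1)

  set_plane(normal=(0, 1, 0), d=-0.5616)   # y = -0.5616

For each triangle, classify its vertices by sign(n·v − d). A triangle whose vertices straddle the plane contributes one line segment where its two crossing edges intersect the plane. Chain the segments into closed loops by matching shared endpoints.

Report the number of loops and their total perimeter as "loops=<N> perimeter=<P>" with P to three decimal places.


loops=1 perimeter=5.887

Straddling triangles (10 of 20):
  (v5,v11,v4) [++-] → (-0.1631, -0.5616, 1.0095)–(0, -0.5616, 1.0718)  len=0.1746
  (v11,v10,v2) [++-] → (-0.857283, -0.5616, -0.315317)–(-0.857283, -0.5616, 0.315317)  len=0.6306
  (v10,v7,v6) [++-] → (0, -0.5616, -1.0718)–(-0.1631, -0.5616, -1.0095)  len=0.1746
  (v3,v9,v4) [-+-] → (0.857283, -0.5616, 0.315317)–(0.1631, -0.5616, 1.0095)  len=0.9817
  (v3,v6,v8) [--+] → (0.1631, -0.5616, -1.0095)–(0.857283, -0.5616, -0.315317)  len=0.9817
  (v3,v8,v9) [-++] → (0.857283, -0.5616, -0.315317)–(0.857283, -0.5616, 0.315317)  len=0.6306
  (v4,v9,v5) [-++] → (0.1631, -0.5616, 1.0095)–(0, -0.5616, 1.0718)  len=0.1746
  (v2,v4,v11) [--+] → (-0.1631, -0.5616, 1.0095)–(-0.857283, -0.5616, 0.315317)  len=0.9817
  (v6,v2,v10) [--+] → (-0.857283, -0.5616, -0.315317)–(-0.1631, -0.5616, -1.0095)  len=0.9817
  (v8,v6,v7) [+-+] → (0.1631, -0.5616, -1.0095)–(0, -0.5616, -1.0718)  len=0.1746

Chained into 1 loop(s):
  loop 1: 10 segments, perimeter = 5.8865
Total perimeter = 5.887


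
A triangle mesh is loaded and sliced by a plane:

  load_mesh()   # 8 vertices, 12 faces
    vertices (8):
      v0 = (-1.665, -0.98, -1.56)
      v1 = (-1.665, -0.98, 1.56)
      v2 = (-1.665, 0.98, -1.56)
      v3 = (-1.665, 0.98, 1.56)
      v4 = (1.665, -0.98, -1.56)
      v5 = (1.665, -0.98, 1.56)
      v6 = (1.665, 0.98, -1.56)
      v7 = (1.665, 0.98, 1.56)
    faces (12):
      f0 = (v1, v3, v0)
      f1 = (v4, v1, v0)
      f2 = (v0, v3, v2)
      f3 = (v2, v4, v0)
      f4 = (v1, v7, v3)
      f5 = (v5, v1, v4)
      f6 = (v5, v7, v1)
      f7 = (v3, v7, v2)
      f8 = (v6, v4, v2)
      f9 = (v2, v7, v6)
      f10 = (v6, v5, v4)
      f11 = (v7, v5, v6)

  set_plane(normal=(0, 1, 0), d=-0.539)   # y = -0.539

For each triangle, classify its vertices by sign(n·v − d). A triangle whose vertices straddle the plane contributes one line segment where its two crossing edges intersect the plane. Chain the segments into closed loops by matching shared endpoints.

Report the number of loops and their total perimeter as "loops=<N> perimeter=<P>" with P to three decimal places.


Straddling triangles (8 of 12):
  (v1,v3,v0) [-+-] → (-1.665, -0.539, 1.56)–(-1.665, -0.539, -0.858)  len=2.4180
  (v0,v3,v2) [-++] → (-1.665, -0.539, -0.858)–(-1.665, -0.539, -1.56)  len=0.7020
  (v2,v4,v0) [+--] → (0.91575, -0.539, -1.56)–(-1.665, -0.539, -1.56)  len=2.5808
  (v1,v7,v3) [-++] → (-0.91575, -0.539, 1.56)–(-1.665, -0.539, 1.56)  len=0.7492
  (v5,v7,v1) [-+-] → (1.665, -0.539, 1.56)–(-0.91575, -0.539, 1.56)  len=2.5808
  (v6,v4,v2) [+-+] → (1.665, -0.539, -1.56)–(0.91575, -0.539, -1.56)  len=0.7492
  (v6,v5,v4) [+--] → (1.665, -0.539, 0.858)–(1.665, -0.539, -1.56)  len=2.4180
  (v7,v5,v6) [+-+] → (1.665, -0.539, 1.56)–(1.665, -0.539, 0.858)  len=0.7020

Chained into 1 loop(s):
  loop 1: 8 segments, perimeter = 12.9000
Total perimeter = 12.900

loops=1 perimeter=12.900


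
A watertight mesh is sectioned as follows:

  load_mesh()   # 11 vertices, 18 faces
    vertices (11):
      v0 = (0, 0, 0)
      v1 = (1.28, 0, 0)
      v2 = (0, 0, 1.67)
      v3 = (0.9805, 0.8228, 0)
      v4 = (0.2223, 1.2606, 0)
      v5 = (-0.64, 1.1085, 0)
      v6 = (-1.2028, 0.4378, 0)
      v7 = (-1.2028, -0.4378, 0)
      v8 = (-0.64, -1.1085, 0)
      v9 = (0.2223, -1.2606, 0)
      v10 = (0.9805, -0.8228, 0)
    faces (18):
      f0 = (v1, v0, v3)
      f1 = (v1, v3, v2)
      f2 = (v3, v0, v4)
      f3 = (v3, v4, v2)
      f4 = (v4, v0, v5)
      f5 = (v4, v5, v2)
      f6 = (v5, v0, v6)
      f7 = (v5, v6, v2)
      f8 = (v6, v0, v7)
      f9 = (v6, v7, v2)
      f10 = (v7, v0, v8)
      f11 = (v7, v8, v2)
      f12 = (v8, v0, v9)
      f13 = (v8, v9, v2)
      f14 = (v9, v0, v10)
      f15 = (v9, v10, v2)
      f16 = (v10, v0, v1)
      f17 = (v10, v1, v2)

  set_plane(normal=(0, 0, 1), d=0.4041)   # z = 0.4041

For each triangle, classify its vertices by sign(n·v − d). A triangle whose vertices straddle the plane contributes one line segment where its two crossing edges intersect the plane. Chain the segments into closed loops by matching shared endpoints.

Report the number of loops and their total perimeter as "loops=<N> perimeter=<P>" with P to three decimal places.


loops=1 perimeter=5.973

Straddling triangles (9 of 18):
  (v1,v3,v2) [--+] → (0.743242, 0.623702, 0.4041)–(0.970271, 0, 0.4041)  len=0.6637
  (v3,v4,v2) [--+] → (0.168509, 0.955565, 0.4041)–(0.743242, 0.623702, 0.4041)  len=0.6637
  (v4,v5,v2) [--+] → (-0.485135, 0.84027, 0.4041)–(0.168509, 0.955565, 0.4041)  len=0.6637
  (v5,v6,v2) [--+] → (-0.911751, 0.331863, 0.4041)–(-0.485135, 0.84027, 0.4041)  len=0.6637
  (v6,v7,v2) [--+] → (-0.911751, -0.331863, 0.4041)–(-0.911751, 0.331863, 0.4041)  len=0.6637
  (v7,v8,v2) [--+] → (-0.485135, -0.84027, 0.4041)–(-0.911751, -0.331863, 0.4041)  len=0.6637
  (v8,v9,v2) [--+] → (0.168509, -0.955565, 0.4041)–(-0.485135, -0.84027, 0.4041)  len=0.6637
  (v9,v10,v2) [--+] → (0.743242, -0.623702, 0.4041)–(0.168509, -0.955565, 0.4041)  len=0.6637
  (v10,v1,v2) [--+] → (0.970271, 0, 0.4041)–(0.743242, -0.623702, 0.4041)  len=0.6637

Chained into 1 loop(s):
  loop 1: 9 segments, perimeter = 5.9734
Total perimeter = 5.973


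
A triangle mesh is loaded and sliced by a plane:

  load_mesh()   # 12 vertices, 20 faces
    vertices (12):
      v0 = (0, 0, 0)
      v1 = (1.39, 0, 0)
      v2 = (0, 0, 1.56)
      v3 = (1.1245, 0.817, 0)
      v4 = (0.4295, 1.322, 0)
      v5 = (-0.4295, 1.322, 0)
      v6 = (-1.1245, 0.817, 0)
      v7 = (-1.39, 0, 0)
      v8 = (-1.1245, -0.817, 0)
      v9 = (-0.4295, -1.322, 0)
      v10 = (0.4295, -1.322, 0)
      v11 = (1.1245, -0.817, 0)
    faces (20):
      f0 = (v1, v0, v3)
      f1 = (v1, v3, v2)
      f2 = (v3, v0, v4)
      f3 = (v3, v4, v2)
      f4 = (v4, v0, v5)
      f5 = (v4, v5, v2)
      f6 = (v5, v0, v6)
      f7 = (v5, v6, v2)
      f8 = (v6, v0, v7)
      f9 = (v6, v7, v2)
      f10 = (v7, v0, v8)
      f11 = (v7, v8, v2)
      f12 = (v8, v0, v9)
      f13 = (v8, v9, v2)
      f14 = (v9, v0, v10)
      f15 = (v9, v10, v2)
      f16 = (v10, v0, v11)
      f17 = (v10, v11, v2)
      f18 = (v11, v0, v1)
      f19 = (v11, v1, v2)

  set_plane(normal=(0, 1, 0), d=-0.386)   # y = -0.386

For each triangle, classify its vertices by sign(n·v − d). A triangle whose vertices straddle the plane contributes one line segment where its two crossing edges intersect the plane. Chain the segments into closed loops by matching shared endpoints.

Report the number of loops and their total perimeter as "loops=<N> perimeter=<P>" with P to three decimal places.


Straddling triangles (10 of 20):
  (v7,v0,v8) [++-] → (-0.531282, -0.386, 0)–(-1.26456, -0.386, 0)  len=0.7333
  (v7,v8,v2) [+-+] → (-1.26456, -0.386, 0)–(-0.531282, -0.386, 0.822962)  len=1.1023
  (v8,v0,v9) [-+-] → (-0.531282, -0.386, 0)–(-0.125406, -0.386, 0)  len=0.4059
  (v8,v9,v2) [--+] → (-0.125406, -0.386, 1.10451)–(-0.531282, -0.386, 0.822962)  len=0.4940
  (v9,v0,v10) [-+-] → (-0.125406, -0.386, 0)–(0.125406, -0.386, 0)  len=0.2508
  (v9,v10,v2) [--+] → (0.125406, -0.386, 1.10451)–(-0.125406, -0.386, 1.10451)  len=0.2508
  (v10,v0,v11) [-+-] → (0.125406, -0.386, 0)–(0.531282, -0.386, 0)  len=0.4059
  (v10,v11,v2) [--+] → (0.531282, -0.386, 0.822962)–(0.125406, -0.386, 1.10451)  len=0.4940
  (v11,v0,v1) [-++] → (0.531282, -0.386, 0)–(1.26456, -0.386, 0)  len=0.7333
  (v11,v1,v2) [-++] → (1.26456, -0.386, 0)–(0.531282, -0.386, 0.822962)  len=1.1023

Chained into 1 loop(s):
  loop 1: 10 segments, perimeter = 5.9724
Total perimeter = 5.972

loops=1 perimeter=5.972


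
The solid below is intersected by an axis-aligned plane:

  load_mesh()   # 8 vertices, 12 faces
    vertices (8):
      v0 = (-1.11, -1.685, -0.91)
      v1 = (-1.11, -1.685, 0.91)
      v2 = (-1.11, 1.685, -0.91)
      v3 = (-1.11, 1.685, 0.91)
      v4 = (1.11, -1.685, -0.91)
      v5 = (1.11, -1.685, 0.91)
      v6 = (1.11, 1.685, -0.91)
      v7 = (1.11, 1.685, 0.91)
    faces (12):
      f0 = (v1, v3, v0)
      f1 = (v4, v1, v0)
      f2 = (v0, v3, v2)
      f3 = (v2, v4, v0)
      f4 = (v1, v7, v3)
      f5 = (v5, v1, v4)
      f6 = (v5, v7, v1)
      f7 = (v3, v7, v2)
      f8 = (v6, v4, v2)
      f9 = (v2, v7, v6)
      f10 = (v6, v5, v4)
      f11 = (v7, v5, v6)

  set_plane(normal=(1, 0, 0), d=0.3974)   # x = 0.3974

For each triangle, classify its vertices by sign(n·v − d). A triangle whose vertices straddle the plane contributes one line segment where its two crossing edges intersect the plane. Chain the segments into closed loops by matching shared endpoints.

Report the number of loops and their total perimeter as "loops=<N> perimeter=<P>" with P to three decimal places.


loops=1 perimeter=10.380

Straddling triangles (8 of 12):
  (v4,v1,v0) [+--] → (0.3974, -1.685, -0.325796)–(0.3974, -1.685, -0.91)  len=0.5842
  (v2,v4,v0) [-+-] → (0.3974, -0.60326, -0.91)–(0.3974, -1.685, -0.91)  len=1.0817
  (v1,v7,v3) [-+-] → (0.3974, 0.60326, 0.91)–(0.3974, 1.685, 0.91)  len=1.0817
  (v5,v1,v4) [+-+] → (0.3974, -1.685, 0.91)–(0.3974, -1.685, -0.325796)  len=1.2358
  (v5,v7,v1) [++-] → (0.3974, 0.60326, 0.91)–(0.3974, -1.685, 0.91)  len=2.2883
  (v3,v7,v2) [-+-] → (0.3974, 1.685, 0.91)–(0.3974, 1.685, 0.325796)  len=0.5842
  (v6,v4,v2) [++-] → (0.3974, -0.60326, -0.91)–(0.3974, 1.685, -0.91)  len=2.2883
  (v2,v7,v6) [-++] → (0.3974, 1.685, 0.325796)–(0.3974, 1.685, -0.91)  len=1.2358

Chained into 1 loop(s):
  loop 1: 8 segments, perimeter = 10.3800
Total perimeter = 10.380


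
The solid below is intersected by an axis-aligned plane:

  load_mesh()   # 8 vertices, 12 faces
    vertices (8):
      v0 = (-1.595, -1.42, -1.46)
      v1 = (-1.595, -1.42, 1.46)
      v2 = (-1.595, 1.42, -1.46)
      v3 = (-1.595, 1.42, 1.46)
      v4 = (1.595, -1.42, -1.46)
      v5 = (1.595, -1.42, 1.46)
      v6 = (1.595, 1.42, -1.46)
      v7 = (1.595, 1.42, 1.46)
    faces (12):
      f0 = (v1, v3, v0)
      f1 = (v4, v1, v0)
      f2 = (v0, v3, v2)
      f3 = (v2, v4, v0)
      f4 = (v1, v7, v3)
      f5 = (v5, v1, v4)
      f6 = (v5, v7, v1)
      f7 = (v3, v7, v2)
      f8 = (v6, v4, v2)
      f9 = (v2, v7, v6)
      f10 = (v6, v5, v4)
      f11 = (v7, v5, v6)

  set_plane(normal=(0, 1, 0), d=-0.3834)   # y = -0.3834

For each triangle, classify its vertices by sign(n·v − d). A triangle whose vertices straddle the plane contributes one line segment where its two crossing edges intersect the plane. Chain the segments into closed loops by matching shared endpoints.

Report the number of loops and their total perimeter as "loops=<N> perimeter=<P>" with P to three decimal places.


Straddling triangles (8 of 12):
  (v1,v3,v0) [-+-] → (-1.595, -0.3834, 1.46)–(-1.595, -0.3834, -0.3942)  len=1.8542
  (v0,v3,v2) [-++] → (-1.595, -0.3834, -0.3942)–(-1.595, -0.3834, -1.46)  len=1.0658
  (v2,v4,v0) [+--] → (0.43065, -0.3834, -1.46)–(-1.595, -0.3834, -1.46)  len=2.0257
  (v1,v7,v3) [-++] → (-0.43065, -0.3834, 1.46)–(-1.595, -0.3834, 1.46)  len=1.1643
  (v5,v7,v1) [-+-] → (1.595, -0.3834, 1.46)–(-0.43065, -0.3834, 1.46)  len=2.0257
  (v6,v4,v2) [+-+] → (1.595, -0.3834, -1.46)–(0.43065, -0.3834, -1.46)  len=1.1643
  (v6,v5,v4) [+--] → (1.595, -0.3834, 0.3942)–(1.595, -0.3834, -1.46)  len=1.8542
  (v7,v5,v6) [+-+] → (1.595, -0.3834, 1.46)–(1.595, -0.3834, 0.3942)  len=1.0658

Chained into 1 loop(s):
  loop 1: 8 segments, perimeter = 12.2200
Total perimeter = 12.220

loops=1 perimeter=12.220


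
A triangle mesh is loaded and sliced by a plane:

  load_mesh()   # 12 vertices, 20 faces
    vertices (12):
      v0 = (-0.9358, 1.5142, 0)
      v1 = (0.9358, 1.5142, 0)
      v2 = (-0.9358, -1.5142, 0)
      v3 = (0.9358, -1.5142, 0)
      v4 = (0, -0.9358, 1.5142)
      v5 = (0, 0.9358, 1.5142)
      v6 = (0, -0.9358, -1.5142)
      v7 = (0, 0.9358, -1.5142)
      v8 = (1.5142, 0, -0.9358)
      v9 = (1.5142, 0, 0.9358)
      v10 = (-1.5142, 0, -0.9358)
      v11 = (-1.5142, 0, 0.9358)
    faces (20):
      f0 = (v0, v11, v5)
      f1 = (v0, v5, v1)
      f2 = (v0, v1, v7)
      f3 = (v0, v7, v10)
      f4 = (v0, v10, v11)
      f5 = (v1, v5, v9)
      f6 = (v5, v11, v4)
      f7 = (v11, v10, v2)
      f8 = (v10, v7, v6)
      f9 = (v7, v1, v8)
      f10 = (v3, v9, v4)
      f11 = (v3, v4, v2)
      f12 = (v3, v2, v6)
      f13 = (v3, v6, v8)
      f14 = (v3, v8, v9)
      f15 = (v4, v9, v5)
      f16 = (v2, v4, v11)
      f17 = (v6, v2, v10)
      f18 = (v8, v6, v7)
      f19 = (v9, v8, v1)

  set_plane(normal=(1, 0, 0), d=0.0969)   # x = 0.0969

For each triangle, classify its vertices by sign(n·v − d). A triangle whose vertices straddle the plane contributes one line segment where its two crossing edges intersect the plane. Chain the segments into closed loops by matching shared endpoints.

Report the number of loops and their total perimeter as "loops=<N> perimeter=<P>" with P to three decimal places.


loops=1 perimeter=9.993

Straddling triangles (10 of 20):
  (v0,v5,v1) [--+] → (0.0969, 0.995692, 1.35741)–(0.0969, 1.5142, 0)  len=1.4531
  (v0,v1,v7) [-+-] → (0.0969, 1.5142, 0)–(0.0969, 0.995692, -1.35741)  len=1.4531
  (v1,v5,v9) [+-+] → (0.0969, 0.995692, 1.35741)–(0.0969, 0.875914, 1.47719)  len=0.1694
  (v7,v1,v8) [-++] → (0.0969, 0.995692, -1.35741)–(0.0969, 0.875914, -1.47719)  len=0.1694
  (v3,v9,v4) [++-] → (0.0969, -0.875914, 1.47719)–(0.0969, -0.995692, 1.35741)  len=0.1694
  (v3,v4,v2) [+--] → (0.0969, -0.995692, 1.35741)–(0.0969, -1.5142, 0)  len=1.4531
  (v3,v2,v6) [+--] → (0.0969, -1.5142, 0)–(0.0969, -0.995692, -1.35741)  len=1.4531
  (v3,v6,v8) [+-+] → (0.0969, -0.995692, -1.35741)–(0.0969, -0.875914, -1.47719)  len=0.1694
  (v4,v9,v5) [-+-] → (0.0969, -0.875914, 1.47719)–(0.0969, 0.875914, 1.47719)  len=1.7518
  (v8,v6,v7) [+--] → (0.0969, -0.875914, -1.47719)–(0.0969, 0.875914, -1.47719)  len=1.7518

Chained into 1 loop(s):
  loop 1: 10 segments, perimeter = 9.9935
Total perimeter = 9.993


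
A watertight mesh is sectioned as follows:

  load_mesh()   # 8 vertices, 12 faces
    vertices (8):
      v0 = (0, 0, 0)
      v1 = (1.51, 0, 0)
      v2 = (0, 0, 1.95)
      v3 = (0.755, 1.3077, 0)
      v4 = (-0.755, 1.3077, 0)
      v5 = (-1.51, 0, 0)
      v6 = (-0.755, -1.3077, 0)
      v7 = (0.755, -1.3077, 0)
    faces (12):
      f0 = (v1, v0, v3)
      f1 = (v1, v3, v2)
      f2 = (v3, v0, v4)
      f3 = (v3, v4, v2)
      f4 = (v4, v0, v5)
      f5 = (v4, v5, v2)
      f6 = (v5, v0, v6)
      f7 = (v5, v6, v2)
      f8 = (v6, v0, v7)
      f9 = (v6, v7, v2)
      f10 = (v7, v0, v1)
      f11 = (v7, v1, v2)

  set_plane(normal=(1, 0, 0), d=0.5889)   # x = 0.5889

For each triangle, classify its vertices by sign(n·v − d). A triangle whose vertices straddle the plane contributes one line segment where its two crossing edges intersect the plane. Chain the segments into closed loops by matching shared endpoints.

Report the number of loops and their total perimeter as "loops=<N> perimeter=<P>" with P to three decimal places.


Straddling triangles (8 of 12):
  (v1,v0,v3) [+-+] → (0.5889, 0, 0)–(0.5889, 1.02001, 0)  len=1.0200
  (v1,v3,v2) [++-] → (0.5889, 1.02001, 0.429)–(0.5889, 0, 1.1895)  len=1.2723
  (v3,v0,v4) [+--] → (0.5889, 1.02001, 0)–(0.5889, 1.3077, 0)  len=0.2877
  (v3,v4,v2) [+--] → (0.5889, 1.3077, 0)–(0.5889, 1.02001, 0.429)  len=0.5165
  (v6,v0,v7) [--+] → (0.5889, -1.02001, 0)–(0.5889, -1.3077, 0)  len=0.2877
  (v6,v7,v2) [-+-] → (0.5889, -1.3077, 0)–(0.5889, -1.02001, 0.429)  len=0.5165
  (v7,v0,v1) [+-+] → (0.5889, -1.02001, 0)–(0.5889, 0, 0)  len=1.0200
  (v7,v1,v2) [++-] → (0.5889, 0, 1.1895)–(0.5889, -1.02001, 0.429)  len=1.2723

Chained into 1 loop(s):
  loop 1: 8 segments, perimeter = 6.1931
Total perimeter = 6.193

loops=1 perimeter=6.193


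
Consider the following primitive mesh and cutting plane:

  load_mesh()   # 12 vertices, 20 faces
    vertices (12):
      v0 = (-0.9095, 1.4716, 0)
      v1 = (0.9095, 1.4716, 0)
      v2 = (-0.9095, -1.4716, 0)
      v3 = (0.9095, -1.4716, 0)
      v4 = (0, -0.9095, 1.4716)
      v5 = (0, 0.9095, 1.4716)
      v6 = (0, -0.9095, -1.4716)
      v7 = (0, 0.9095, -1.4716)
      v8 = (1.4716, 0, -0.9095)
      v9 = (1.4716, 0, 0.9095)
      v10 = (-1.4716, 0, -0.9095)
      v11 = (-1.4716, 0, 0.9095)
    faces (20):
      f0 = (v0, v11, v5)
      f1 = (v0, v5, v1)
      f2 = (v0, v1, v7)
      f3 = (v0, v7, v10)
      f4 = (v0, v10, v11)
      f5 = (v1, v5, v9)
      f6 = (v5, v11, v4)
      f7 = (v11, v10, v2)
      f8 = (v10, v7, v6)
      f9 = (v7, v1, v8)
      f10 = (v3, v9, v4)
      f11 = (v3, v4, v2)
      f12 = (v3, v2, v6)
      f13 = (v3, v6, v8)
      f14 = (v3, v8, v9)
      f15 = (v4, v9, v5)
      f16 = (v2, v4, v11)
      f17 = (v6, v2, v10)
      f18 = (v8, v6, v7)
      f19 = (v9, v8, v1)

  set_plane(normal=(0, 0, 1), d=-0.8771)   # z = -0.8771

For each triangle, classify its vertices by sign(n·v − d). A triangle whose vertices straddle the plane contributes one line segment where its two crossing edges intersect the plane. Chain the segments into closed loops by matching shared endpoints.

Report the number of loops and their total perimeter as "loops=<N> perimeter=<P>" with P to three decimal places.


loops=1 perimeter=7.827

Straddling triangles (10 of 20):
  (v0,v1,v7) [++-] → (0.367422, 1.13658, -0.8771)–(-0.367422, 1.13658, -0.8771)  len=0.7348
  (v0,v7,v10) [+--] → (-0.367422, 1.13658, -0.8771)–(-1.45158, 0.0524242, -0.8771)  len=1.5332
  (v0,v10,v11) [+-+] → (-1.45158, 0.0524242, -0.8771)–(-1.4716, 0, -0.8771)  len=0.0561
  (v11,v10,v2) [+-+] → (-1.4716, 0, -0.8771)–(-1.45158, -0.0524242, -0.8771)  len=0.0561
  (v7,v1,v8) [-+-] → (0.367422, 1.13658, -0.8771)–(1.45158, 0.0524242, -0.8771)  len=1.5332
  (v3,v2,v6) [++-] → (-0.367422, -1.13658, -0.8771)–(0.367422, -1.13658, -0.8771)  len=0.7348
  (v3,v6,v8) [+--] → (0.367422, -1.13658, -0.8771)–(1.45158, -0.0524242, -0.8771)  len=1.5332
  (v3,v8,v9) [+-+] → (1.45158, -0.0524242, -0.8771)–(1.4716, 0, -0.8771)  len=0.0561
  (v6,v2,v10) [-+-] → (-0.367422, -1.13658, -0.8771)–(-1.45158, -0.0524242, -0.8771)  len=1.5332
  (v9,v8,v1) [+-+] → (1.4716, 0, -0.8771)–(1.45158, 0.0524242, -0.8771)  len=0.0561

Chained into 1 loop(s):
  loop 1: 10 segments, perimeter = 7.8271
Total perimeter = 7.827


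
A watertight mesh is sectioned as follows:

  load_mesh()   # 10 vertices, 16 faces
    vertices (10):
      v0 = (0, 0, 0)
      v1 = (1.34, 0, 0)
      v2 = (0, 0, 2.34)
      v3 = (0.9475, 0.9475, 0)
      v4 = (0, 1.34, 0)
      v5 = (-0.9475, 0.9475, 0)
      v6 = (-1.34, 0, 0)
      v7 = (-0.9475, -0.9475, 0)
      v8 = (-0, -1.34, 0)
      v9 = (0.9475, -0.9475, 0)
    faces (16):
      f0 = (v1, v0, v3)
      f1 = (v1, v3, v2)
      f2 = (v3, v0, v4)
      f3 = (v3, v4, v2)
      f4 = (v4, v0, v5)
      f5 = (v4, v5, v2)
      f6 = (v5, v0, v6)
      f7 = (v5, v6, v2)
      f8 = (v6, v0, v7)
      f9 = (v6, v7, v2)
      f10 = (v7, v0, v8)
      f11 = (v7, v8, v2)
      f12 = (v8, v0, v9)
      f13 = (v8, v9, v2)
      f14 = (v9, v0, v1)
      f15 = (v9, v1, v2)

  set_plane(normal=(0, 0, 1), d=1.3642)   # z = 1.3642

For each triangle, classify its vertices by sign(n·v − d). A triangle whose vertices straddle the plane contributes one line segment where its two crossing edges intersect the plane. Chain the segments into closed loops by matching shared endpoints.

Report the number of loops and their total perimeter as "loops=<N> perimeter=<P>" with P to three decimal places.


Straddling triangles (8 of 16):
  (v1,v3,v2) [--+] → (0.395116, 0.395116, 1.3642)–(0.558791, 0, 1.3642)  len=0.4277
  (v3,v4,v2) [--+] → (0, 0.558791, 1.3642)–(0.395116, 0.395116, 1.3642)  len=0.4277
  (v4,v5,v2) [--+] → (-0.395116, 0.395116, 1.3642)–(0, 0.558791, 1.3642)  len=0.4277
  (v5,v6,v2) [--+] → (-0.558791, 0, 1.3642)–(-0.395116, 0.395116, 1.3642)  len=0.4277
  (v6,v7,v2) [--+] → (-0.395116, -0.395116, 1.3642)–(-0.558791, 0, 1.3642)  len=0.4277
  (v7,v8,v2) [--+] → (0, -0.558791, 1.3642)–(-0.395116, -0.395116, 1.3642)  len=0.4277
  (v8,v9,v2) [--+] → (0.395116, -0.395116, 1.3642)–(0, -0.558791, 1.3642)  len=0.4277
  (v9,v1,v2) [--+] → (0.558791, 0, 1.3642)–(0.395116, -0.395116, 1.3642)  len=0.4277

Chained into 1 loop(s):
  loop 1: 8 segments, perimeter = 3.4214
Total perimeter = 3.421

loops=1 perimeter=3.421


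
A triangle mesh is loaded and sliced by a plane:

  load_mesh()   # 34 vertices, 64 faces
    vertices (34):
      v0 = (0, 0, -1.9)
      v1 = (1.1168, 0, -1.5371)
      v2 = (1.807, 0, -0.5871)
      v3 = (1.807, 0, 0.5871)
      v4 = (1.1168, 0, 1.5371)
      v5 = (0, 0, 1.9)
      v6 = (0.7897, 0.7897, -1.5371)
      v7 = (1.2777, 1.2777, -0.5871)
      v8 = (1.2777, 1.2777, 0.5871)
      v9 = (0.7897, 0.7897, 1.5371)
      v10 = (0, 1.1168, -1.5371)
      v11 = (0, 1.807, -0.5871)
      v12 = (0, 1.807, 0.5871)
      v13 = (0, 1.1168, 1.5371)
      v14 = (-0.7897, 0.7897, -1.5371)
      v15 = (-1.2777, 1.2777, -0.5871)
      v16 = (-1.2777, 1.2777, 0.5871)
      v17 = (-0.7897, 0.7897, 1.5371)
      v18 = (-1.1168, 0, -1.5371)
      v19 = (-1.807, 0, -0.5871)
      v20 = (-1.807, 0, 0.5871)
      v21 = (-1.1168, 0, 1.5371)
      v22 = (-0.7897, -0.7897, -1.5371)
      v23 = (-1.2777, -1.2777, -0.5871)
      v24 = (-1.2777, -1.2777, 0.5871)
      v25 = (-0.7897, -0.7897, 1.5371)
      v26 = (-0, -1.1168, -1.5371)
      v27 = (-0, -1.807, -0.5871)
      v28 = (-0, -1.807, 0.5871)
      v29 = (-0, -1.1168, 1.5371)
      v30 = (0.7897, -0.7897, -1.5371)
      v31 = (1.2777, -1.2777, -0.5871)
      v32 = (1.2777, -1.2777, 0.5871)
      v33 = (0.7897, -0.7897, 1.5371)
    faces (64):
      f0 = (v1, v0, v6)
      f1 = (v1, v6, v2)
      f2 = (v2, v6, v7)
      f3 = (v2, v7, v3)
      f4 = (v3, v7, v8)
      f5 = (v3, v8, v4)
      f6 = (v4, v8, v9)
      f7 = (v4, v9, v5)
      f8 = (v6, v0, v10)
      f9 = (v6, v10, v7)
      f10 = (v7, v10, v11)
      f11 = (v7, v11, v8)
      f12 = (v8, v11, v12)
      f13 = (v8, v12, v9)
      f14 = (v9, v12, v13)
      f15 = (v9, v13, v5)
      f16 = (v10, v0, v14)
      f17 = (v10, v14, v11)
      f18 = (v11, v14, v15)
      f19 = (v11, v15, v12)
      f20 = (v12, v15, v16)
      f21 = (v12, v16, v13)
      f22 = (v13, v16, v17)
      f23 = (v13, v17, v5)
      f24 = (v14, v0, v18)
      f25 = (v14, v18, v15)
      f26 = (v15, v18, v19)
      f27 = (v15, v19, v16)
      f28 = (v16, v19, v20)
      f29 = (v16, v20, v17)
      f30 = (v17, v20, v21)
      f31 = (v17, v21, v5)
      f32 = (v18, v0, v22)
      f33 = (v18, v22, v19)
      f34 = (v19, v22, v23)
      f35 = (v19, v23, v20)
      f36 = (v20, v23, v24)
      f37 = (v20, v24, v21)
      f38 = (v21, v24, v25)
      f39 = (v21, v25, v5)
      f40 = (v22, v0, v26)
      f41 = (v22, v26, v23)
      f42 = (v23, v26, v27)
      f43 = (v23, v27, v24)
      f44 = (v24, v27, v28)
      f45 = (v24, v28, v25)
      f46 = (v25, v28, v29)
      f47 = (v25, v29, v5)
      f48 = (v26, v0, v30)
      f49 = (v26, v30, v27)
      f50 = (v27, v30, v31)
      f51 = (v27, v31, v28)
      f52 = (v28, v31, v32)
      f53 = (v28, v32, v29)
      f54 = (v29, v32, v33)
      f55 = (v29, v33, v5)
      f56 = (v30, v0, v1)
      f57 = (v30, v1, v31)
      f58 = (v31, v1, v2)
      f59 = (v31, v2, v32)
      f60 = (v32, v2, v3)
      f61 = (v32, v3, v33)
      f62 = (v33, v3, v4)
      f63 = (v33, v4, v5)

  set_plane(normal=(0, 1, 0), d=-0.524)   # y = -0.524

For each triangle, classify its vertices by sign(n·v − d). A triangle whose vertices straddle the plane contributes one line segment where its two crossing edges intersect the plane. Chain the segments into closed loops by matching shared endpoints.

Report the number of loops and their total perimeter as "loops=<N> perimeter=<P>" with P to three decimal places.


loops=1 perimeter=10.741

Straddling triangles (20 of 64):
  (v18,v0,v22) [++-] → (-0.524, -0.524, -1.6592)–(-0.899755, -0.524, -1.5371)  len=0.3951
  (v18,v22,v19) [+-+] → (-0.899755, -0.524, -1.5371)–(-1.13198, -0.524, -1.21747)  len=0.3951
  (v19,v22,v23) [+--] → (-1.13198, -0.524, -1.21747)–(-1.58993, -0.524, -0.5871)  len=0.7792
  (v19,v23,v20) [+-+] → (-1.58993, -0.524, -0.5871)–(-1.58993, -0.524, 0.105547)  len=0.6926
  (v20,v23,v24) [+--] → (-1.58993, -0.524, 0.105547)–(-1.58993, -0.524, 0.5871)  len=0.4816
  (v20,v24,v21) [+-+] → (-1.58993, -0.524, 0.5871)–(-1.18279, -0.524, 1.14749)  len=0.6927
  (v21,v24,v25) [+--] → (-1.18279, -0.524, 1.14749)–(-0.899755, -0.524, 1.5371)  len=0.4816
  (v21,v25,v5) [+-+] → (-0.899755, -0.524, 1.5371)–(-0.524, -0.524, 1.6592)  len=0.3951
  (v22,v0,v26) [-+-] → (-0.524, -0.524, -1.6592)–(0, -0.524, -1.72973)  len=0.5287
  (v25,v29,v5) [--+] → (0, -0.524, 1.72973)–(-0.524, -0.524, 1.6592)  len=0.5287
  (v26,v0,v30) [-+-] → (0, -0.524, -1.72973)–(0.524, -0.524, -1.6592)  len=0.5287
  (v29,v33,v5) [--+] → (0.524, -0.524, 1.6592)–(0, -0.524, 1.72973)  len=0.5287
  (v30,v0,v1) [-++] → (0.524, -0.524, -1.6592)–(0.899755, -0.524, -1.5371)  len=0.3951
  (v30,v1,v31) [-+-] → (0.899755, -0.524, -1.5371)–(1.18279, -0.524, -1.14749)  len=0.4816
  (v31,v1,v2) [-++] → (1.18279, -0.524, -1.14749)–(1.58993, -0.524, -0.5871)  len=0.6927
  (v31,v2,v32) [-+-] → (1.58993, -0.524, -0.5871)–(1.58993, -0.524, -0.105547)  len=0.4816
  (v32,v2,v3) [-++] → (1.58993, -0.524, -0.105547)–(1.58993, -0.524, 0.5871)  len=0.6926
  (v32,v3,v33) [-+-] → (1.58993, -0.524, 0.5871)–(1.13198, -0.524, 1.21747)  len=0.7792
  (v33,v3,v4) [-++] → (1.13198, -0.524, 1.21747)–(0.899755, -0.524, 1.5371)  len=0.3951
  (v33,v4,v5) [-++] → (0.899755, -0.524, 1.5371)–(0.524, -0.524, 1.6592)  len=0.3951

Chained into 1 loop(s):
  loop 1: 20 segments, perimeter = 10.7406
Total perimeter = 10.741
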